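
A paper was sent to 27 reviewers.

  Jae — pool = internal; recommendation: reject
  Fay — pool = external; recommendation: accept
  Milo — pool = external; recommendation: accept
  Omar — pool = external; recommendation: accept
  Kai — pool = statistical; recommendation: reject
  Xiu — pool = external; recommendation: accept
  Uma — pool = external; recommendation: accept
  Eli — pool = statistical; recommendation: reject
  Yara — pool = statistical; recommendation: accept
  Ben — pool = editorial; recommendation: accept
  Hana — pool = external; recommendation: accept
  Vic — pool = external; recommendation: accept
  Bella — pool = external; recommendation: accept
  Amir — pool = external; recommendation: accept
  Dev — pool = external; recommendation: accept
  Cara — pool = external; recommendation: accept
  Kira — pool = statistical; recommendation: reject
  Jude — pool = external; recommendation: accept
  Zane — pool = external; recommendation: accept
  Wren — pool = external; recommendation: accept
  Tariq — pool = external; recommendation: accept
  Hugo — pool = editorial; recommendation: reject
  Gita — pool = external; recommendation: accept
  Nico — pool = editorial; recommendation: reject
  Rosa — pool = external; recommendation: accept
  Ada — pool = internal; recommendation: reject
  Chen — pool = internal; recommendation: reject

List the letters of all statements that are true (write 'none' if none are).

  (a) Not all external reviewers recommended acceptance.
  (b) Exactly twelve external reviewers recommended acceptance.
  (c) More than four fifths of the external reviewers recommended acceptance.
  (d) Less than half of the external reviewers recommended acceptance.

|A| = 17, |A ∩ B| = 17, |A ∖ B| = 0.
(a) A ⊄ B (|A ∖ B| ≥ 1): fails.
(b) |A ∩ B| = 12: fails.
(c) |A ∩ B| / |A| > 4/5: holds.
(d) |A ∩ B| < |A ∖ B|: fails.

(c)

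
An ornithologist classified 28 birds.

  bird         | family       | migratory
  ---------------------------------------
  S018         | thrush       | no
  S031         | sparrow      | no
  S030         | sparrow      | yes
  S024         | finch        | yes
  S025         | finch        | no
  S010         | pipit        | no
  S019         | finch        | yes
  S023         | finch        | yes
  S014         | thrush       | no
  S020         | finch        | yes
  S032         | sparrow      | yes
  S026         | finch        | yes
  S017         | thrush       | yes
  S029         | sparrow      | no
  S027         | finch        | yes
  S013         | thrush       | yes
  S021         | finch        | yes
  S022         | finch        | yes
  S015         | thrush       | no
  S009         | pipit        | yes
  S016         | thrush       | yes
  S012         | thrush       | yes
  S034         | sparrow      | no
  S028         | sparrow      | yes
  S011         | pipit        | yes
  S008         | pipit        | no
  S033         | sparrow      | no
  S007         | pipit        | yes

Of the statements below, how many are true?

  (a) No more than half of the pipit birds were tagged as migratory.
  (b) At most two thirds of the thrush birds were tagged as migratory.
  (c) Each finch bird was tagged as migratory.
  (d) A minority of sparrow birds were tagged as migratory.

(a) pipit: |A| = 5, |A ∩ B| = 3; needs |A ∩ B| ≤ |A ∖ B| — false.
(b) thrush: |A| = 7, |A ∩ B| = 4; needs |A ∩ B| / |A| ≤ 2/3 — true.
(c) finch: |A| = 9, |A ∩ B| = 8; needs A ⊆ B, i.e. every element of A is in B (|A ∖ B| = 0) — false.
(d) sparrow: |A| = 7, |A ∩ B| = 3; needs |A ∩ B| < |A ∖ B| — true.

2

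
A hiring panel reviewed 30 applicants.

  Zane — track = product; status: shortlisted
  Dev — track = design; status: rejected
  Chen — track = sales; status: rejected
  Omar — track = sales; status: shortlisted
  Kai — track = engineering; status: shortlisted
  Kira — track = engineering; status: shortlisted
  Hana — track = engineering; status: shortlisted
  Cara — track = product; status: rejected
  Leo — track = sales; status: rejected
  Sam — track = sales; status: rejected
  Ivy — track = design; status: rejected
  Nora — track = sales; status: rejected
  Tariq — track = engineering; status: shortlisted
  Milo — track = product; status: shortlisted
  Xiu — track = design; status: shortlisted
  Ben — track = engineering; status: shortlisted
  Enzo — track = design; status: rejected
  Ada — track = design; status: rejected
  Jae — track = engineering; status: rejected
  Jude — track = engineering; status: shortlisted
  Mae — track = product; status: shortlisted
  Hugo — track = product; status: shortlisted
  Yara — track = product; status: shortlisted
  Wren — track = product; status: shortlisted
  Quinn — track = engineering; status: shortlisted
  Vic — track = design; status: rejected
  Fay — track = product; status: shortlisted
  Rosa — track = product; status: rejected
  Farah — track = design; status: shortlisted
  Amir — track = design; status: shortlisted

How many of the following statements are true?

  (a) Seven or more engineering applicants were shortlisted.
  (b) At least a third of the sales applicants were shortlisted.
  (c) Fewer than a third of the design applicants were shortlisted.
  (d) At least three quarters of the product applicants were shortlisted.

2

(a) engineering: |A| = 8, |A ∩ B| = 7; needs |A ∩ B| ≥ 7 — true.
(b) sales: |A| = 5, |A ∩ B| = 1; needs |A ∩ B| / |A| ≥ 1/3 — false.
(c) design: |A| = 8, |A ∩ B| = 3; needs |A ∩ B| / |A| < 1/3 — false.
(d) product: |A| = 9, |A ∩ B| = 7; needs |A ∩ B| / |A| ≥ 3/4 — true.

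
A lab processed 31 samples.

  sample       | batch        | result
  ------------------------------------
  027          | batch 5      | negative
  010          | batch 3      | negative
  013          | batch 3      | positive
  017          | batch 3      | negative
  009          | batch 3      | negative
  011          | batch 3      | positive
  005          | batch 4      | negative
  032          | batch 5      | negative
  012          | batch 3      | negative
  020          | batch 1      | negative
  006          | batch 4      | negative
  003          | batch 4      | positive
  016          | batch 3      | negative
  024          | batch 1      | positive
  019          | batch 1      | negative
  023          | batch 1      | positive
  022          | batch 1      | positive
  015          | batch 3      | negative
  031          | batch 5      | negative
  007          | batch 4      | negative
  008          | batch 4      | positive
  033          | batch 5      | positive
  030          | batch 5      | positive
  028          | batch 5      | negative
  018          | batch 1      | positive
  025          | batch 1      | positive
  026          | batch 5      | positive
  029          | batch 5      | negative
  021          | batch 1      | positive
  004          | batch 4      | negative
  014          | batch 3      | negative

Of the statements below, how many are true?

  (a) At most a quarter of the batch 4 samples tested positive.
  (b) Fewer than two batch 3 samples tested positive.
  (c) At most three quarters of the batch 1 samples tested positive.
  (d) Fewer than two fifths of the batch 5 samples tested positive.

2

(a) batch 4: |A| = 6, |A ∩ B| = 2; needs |A ∩ B| / |A| ≤ 1/4 — false.
(b) batch 3: |A| = 9, |A ∩ B| = 2; needs |A ∩ B| < 2 — false.
(c) batch 1: |A| = 8, |A ∩ B| = 6; needs |A ∩ B| / |A| ≤ 3/4 — true.
(d) batch 5: |A| = 8, |A ∩ B| = 3; needs |A ∩ B| / |A| < 2/5 — true.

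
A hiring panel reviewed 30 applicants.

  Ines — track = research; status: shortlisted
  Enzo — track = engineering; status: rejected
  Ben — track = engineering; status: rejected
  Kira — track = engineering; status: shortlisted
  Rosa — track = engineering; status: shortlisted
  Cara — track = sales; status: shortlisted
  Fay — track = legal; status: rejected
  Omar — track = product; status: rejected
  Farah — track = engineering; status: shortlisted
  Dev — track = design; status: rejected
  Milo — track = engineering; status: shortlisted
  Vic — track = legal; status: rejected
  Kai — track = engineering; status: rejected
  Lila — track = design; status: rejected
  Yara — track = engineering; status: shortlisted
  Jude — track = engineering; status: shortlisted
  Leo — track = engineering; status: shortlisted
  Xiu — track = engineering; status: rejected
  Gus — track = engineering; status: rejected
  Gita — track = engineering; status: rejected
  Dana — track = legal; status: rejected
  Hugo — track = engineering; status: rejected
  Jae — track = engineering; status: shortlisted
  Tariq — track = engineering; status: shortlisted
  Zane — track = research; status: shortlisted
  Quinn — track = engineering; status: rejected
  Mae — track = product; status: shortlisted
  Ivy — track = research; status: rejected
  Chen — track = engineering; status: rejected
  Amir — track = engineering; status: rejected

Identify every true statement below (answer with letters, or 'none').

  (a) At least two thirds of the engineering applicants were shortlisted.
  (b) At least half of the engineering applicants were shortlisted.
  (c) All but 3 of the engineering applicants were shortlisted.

none

|A| = 19, |A ∩ B| = 9, |A ∖ B| = 10.
(a) |A ∩ B| / |A| ≥ 2/3: fails.
(b) |A ∩ B| ≥ |A ∖ B|: fails.
(c) |A ∖ B| = 3: fails.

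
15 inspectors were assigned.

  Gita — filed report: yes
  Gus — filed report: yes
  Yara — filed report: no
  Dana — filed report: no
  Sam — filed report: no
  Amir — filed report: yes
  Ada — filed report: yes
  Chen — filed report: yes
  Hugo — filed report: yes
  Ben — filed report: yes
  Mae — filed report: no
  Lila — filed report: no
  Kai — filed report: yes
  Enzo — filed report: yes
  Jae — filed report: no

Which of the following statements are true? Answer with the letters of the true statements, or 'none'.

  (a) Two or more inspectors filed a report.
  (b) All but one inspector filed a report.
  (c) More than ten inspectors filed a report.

|A| = 15, |A ∩ B| = 9, |A ∖ B| = 6.
(a) |A ∩ B| ≥ 2: holds.
(b) |A ∖ B| = 1: fails.
(c) |A ∩ B| > 10: fails.

(a)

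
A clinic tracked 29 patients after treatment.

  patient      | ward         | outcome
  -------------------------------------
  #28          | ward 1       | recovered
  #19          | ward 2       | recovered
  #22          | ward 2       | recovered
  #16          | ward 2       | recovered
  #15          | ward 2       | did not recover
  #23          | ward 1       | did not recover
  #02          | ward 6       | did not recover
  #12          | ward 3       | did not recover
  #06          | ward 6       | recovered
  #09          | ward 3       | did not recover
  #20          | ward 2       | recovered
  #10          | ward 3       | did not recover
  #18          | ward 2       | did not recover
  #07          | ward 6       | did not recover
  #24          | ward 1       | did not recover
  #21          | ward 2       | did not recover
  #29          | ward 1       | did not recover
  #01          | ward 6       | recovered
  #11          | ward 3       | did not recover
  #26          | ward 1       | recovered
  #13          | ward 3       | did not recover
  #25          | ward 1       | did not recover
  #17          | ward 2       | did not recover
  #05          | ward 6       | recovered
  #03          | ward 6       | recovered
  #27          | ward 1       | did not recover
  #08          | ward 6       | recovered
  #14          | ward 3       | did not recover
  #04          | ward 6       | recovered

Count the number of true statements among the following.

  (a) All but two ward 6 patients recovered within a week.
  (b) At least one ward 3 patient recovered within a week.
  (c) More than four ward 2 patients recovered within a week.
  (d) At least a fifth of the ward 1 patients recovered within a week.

(a) ward 6: |A| = 8, |A ∩ B| = 6; needs |A ∖ B| = 2 — true.
(b) ward 3: |A| = 6, |A ∩ B| = 0; needs A ∩ B ≠ ∅ (|A ∩ B| ≥ 1) — false.
(c) ward 2: |A| = 8, |A ∩ B| = 4; needs |A ∩ B| > 4 — false.
(d) ward 1: |A| = 7, |A ∩ B| = 2; needs |A ∩ B| / |A| ≥ 1/5 — true.

2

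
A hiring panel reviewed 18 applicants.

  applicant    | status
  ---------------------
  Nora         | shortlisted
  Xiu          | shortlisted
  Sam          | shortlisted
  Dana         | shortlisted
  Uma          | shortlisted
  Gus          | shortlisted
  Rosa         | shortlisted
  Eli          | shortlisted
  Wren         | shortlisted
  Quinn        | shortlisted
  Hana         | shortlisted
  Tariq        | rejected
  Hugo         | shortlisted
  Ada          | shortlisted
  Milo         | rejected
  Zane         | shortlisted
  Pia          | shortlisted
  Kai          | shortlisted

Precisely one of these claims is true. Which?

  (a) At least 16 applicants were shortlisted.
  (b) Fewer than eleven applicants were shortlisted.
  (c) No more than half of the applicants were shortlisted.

(a)

|A| = 18, |A ∩ B| = 16, |A ∖ B| = 2.
(a) requires |A ∩ B| ≥ 16: true.
(b) requires |A ∩ B| < 11: false.
(c) requires |A ∩ B| ≤ |A ∖ B|: false.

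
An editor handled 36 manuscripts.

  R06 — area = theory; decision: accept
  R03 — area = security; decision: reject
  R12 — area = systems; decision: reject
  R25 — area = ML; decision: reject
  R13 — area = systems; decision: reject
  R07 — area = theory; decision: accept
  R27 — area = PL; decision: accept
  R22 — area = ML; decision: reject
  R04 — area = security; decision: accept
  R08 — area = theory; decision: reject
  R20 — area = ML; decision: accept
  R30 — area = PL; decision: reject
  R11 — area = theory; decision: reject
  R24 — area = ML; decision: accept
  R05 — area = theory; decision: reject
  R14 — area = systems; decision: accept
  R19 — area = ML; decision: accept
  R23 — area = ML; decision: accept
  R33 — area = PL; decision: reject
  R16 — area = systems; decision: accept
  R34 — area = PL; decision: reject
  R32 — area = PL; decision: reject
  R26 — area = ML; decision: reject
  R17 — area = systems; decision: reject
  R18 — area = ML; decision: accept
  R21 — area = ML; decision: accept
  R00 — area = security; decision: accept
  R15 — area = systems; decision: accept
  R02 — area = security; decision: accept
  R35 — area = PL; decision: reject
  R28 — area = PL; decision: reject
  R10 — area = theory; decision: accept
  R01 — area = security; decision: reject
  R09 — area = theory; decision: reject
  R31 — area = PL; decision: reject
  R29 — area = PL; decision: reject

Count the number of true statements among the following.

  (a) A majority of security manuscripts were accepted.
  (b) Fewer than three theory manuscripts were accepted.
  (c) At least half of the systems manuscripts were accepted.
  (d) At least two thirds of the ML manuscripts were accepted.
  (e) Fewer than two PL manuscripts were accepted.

(a) security: |A| = 5, |A ∩ B| = 3; needs |A ∩ B| > |A ∖ B| — true.
(b) theory: |A| = 7, |A ∩ B| = 3; needs |A ∩ B| < 3 — false.
(c) systems: |A| = 6, |A ∩ B| = 3; needs |A ∩ B| ≥ |A ∖ B| — true.
(d) ML: |A| = 9, |A ∩ B| = 6; needs |A ∩ B| / |A| ≥ 2/3 — true.
(e) PL: |A| = 9, |A ∩ B| = 1; needs |A ∩ B| < 2 — true.

4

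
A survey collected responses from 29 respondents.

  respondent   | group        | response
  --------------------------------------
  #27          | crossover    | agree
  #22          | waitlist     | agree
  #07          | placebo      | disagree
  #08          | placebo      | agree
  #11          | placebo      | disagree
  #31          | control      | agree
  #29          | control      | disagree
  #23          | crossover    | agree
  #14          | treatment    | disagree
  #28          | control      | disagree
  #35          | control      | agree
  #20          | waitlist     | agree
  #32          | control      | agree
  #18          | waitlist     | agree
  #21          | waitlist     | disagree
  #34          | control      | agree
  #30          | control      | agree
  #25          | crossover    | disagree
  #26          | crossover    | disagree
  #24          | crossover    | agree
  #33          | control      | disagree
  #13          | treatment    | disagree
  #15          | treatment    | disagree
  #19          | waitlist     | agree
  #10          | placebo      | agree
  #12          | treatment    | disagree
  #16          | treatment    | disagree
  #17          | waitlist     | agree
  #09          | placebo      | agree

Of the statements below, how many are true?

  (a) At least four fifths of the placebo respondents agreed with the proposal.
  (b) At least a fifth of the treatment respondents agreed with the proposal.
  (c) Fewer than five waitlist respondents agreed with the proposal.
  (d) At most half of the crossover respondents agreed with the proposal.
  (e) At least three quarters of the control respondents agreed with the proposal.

0

(a) placebo: |A| = 5, |A ∩ B| = 3; needs |A ∩ B| / |A| ≥ 4/5 — false.
(b) treatment: |A| = 5, |A ∩ B| = 0; needs |A ∩ B| / |A| ≥ 1/5 — false.
(c) waitlist: |A| = 6, |A ∩ B| = 5; needs |A ∩ B| < 5 — false.
(d) crossover: |A| = 5, |A ∩ B| = 3; needs |A ∩ B| ≤ |A ∖ B| — false.
(e) control: |A| = 8, |A ∩ B| = 5; needs |A ∩ B| / |A| ≥ 3/4 — false.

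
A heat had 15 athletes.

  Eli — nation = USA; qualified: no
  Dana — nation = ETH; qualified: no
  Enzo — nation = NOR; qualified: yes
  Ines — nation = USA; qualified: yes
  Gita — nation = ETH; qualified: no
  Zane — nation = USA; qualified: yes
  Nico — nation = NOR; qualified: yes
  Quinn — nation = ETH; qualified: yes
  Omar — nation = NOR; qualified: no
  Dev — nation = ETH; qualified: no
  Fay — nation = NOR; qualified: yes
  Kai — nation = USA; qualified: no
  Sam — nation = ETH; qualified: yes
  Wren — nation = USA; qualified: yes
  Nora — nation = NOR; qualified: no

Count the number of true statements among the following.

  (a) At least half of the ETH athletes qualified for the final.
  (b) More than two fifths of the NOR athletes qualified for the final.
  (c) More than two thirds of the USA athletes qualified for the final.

1

(a) ETH: |A| = 5, |A ∩ B| = 2; needs |A ∩ B| ≥ |A ∖ B| — false.
(b) NOR: |A| = 5, |A ∩ B| = 3; needs |A ∩ B| / |A| > 2/5 — true.
(c) USA: |A| = 5, |A ∩ B| = 3; needs |A ∩ B| / |A| > 2/3 — false.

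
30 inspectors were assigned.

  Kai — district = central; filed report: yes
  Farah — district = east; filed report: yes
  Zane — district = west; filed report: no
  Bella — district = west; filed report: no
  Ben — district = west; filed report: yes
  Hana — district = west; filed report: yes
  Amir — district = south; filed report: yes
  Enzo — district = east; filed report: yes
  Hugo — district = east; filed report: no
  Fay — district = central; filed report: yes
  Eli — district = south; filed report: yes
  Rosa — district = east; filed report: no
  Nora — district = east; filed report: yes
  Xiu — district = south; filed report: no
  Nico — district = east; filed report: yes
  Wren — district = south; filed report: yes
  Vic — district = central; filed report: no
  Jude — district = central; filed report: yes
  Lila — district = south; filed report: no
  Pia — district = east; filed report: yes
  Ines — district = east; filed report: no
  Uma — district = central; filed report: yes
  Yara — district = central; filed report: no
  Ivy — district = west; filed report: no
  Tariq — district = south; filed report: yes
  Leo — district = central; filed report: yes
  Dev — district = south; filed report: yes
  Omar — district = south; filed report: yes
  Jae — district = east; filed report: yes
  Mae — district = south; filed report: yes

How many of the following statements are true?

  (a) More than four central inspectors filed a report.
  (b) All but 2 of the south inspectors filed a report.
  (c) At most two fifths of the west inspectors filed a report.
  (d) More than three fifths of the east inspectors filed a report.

4

(a) central: |A| = 7, |A ∩ B| = 5; needs |A ∩ B| > 4 — true.
(b) south: |A| = 9, |A ∩ B| = 7; needs |A ∖ B| = 2 — true.
(c) west: |A| = 5, |A ∩ B| = 2; needs |A ∩ B| / |A| ≤ 2/5 — true.
(d) east: |A| = 9, |A ∩ B| = 6; needs |A ∩ B| / |A| > 3/5 — true.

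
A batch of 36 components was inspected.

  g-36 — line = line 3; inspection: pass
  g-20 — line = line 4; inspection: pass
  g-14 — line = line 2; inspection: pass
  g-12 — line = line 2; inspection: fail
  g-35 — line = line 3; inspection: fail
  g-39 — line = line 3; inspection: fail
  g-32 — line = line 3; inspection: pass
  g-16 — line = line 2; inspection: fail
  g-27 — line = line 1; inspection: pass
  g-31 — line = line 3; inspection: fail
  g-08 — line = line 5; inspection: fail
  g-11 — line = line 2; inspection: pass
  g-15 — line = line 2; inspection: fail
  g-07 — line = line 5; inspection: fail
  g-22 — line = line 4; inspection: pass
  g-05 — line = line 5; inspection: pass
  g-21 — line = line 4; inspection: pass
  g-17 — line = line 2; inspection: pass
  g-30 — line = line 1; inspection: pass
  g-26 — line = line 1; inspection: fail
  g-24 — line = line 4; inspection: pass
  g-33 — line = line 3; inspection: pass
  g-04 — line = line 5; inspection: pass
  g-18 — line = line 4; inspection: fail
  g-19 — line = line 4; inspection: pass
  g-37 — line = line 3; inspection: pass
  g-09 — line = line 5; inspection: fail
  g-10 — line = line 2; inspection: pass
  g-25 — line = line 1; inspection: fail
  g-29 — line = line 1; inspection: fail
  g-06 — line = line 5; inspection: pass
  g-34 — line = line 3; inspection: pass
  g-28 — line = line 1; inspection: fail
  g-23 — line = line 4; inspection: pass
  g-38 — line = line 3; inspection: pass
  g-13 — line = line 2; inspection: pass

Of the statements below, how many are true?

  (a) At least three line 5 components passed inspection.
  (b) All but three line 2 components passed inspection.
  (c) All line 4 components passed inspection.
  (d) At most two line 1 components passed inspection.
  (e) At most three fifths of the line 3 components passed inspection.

(a) line 5: |A| = 6, |A ∩ B| = 3; needs |A ∩ B| ≥ 3 — true.
(b) line 2: |A| = 8, |A ∩ B| = 5; needs |A ∖ B| = 3 — true.
(c) line 4: |A| = 7, |A ∩ B| = 6; needs A ⊆ B, i.e. every element of A is in B (|A ∖ B| = 0) — false.
(d) line 1: |A| = 6, |A ∩ B| = 2; needs |A ∩ B| ≤ 2 — true.
(e) line 3: |A| = 9, |A ∩ B| = 6; needs |A ∩ B| / |A| ≤ 3/5 — false.

3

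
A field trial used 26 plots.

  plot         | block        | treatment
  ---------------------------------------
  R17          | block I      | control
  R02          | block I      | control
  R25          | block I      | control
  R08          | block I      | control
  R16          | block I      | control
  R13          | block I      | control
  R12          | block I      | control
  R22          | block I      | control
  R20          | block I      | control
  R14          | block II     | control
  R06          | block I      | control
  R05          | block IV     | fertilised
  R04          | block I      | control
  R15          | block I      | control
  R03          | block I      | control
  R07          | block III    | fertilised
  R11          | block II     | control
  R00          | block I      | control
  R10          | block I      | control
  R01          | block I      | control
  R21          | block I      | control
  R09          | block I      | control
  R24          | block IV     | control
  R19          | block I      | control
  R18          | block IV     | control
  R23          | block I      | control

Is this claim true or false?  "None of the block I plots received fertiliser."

True

Truth condition: A ∩ B = ∅ (|A ∩ B| = 0).
|A| = 20, |A ∩ B| = 0, |A ∖ B| = 20.
So the statement is true.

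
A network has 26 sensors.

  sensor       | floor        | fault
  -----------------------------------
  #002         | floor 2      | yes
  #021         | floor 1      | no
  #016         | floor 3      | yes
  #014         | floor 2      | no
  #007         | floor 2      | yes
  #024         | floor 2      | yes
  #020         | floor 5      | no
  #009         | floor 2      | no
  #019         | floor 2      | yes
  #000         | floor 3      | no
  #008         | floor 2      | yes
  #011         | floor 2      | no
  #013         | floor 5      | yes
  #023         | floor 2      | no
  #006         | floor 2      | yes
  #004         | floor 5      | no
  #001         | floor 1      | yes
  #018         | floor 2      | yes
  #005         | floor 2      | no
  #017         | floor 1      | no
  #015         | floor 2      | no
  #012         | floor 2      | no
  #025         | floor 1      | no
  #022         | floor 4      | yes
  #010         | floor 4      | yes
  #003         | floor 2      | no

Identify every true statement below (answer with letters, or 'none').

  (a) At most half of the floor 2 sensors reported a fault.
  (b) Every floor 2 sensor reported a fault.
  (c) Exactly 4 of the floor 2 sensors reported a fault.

(a)

|A| = 15, |A ∩ B| = 7, |A ∖ B| = 8.
(a) |A ∩ B| ≤ |A ∖ B|: holds.
(b) A ⊆ B, i.e. every element of A is in B (|A ∖ B| = 0): fails.
(c) |A ∩ B| = 4: fails.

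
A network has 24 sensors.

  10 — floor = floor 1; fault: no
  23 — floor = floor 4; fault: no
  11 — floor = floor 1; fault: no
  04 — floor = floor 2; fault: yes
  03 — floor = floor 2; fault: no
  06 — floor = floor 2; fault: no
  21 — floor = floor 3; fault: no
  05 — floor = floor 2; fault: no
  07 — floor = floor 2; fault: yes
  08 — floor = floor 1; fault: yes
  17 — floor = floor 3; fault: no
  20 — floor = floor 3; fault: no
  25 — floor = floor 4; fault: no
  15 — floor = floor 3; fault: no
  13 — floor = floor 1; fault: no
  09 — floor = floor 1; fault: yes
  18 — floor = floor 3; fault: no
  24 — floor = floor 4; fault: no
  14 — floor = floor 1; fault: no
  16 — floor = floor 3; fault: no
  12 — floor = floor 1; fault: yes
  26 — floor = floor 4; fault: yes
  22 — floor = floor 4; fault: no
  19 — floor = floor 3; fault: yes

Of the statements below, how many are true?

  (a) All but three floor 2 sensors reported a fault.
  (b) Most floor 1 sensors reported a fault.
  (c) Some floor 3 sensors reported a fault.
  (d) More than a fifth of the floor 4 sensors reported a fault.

(a) floor 2: |A| = 5, |A ∩ B| = 2; needs |A ∖ B| = 3 — true.
(b) floor 1: |A| = 7, |A ∩ B| = 3; needs |A ∩ B| > |A ∖ B| — false.
(c) floor 3: |A| = 7, |A ∩ B| = 1; needs A ∩ B ≠ ∅ (|A ∩ B| ≥ 1) — true.
(d) floor 4: |A| = 5, |A ∩ B| = 1; needs |A ∩ B| / |A| > 1/5 — false.

2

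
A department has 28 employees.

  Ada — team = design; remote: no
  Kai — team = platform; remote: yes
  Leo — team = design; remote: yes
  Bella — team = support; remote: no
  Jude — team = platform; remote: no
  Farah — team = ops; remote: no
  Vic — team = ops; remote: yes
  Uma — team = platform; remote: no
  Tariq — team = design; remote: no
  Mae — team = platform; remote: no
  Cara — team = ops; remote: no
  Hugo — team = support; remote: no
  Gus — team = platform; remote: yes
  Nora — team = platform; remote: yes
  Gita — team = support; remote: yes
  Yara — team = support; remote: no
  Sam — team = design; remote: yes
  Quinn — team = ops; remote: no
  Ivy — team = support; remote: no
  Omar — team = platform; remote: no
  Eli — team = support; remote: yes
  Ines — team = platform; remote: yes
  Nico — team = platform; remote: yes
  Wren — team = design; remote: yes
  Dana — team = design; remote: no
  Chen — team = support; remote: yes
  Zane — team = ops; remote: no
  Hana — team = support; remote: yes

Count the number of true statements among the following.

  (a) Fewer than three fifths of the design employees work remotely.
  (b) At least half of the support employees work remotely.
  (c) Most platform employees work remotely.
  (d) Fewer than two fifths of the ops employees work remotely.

(a) design: |A| = 6, |A ∩ B| = 3; needs |A ∩ B| / |A| < 3/5 — true.
(b) support: |A| = 8, |A ∩ B| = 4; needs |A ∩ B| ≥ |A ∖ B| — true.
(c) platform: |A| = 9, |A ∩ B| = 5; needs |A ∩ B| > |A ∖ B| — true.
(d) ops: |A| = 5, |A ∩ B| = 1; needs |A ∩ B| / |A| < 2/5 — true.

4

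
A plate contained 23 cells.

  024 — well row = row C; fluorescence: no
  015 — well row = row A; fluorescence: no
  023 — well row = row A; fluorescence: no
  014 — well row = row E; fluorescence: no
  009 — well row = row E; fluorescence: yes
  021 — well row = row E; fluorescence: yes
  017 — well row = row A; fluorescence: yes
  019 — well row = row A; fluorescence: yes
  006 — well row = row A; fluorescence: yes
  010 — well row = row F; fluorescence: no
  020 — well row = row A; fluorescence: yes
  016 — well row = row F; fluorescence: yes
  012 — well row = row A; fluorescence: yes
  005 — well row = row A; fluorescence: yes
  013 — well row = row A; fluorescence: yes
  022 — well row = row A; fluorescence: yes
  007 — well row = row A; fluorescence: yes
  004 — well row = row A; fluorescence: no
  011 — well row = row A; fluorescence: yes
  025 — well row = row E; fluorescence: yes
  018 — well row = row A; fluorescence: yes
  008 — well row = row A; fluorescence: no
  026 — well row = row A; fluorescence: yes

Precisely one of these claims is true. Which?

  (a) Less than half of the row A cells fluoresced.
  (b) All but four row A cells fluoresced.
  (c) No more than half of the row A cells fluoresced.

|A| = 16, |A ∩ B| = 12, |A ∖ B| = 4.
(a) requires |A ∩ B| < |A ∖ B|: false.
(b) requires |A ∖ B| = 4: true.
(c) requires |A ∩ B| ≤ |A ∖ B|: false.

(b)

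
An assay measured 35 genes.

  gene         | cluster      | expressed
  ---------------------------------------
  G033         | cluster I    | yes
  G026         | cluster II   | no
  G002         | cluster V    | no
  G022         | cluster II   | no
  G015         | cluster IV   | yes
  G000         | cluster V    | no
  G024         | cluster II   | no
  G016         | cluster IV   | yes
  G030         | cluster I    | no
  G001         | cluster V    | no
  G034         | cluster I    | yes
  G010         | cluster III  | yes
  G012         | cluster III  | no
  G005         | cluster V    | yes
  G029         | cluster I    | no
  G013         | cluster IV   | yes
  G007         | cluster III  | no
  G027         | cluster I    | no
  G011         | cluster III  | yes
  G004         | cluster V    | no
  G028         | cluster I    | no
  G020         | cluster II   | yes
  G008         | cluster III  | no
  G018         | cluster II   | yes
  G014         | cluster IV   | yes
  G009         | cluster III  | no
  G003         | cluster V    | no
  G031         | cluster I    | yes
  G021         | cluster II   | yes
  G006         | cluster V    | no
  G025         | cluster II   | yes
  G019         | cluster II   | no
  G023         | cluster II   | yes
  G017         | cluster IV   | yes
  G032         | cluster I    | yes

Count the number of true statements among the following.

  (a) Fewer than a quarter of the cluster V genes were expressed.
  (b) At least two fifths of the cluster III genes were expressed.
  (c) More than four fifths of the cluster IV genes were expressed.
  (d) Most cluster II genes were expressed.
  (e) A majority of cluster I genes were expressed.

(a) cluster V: |A| = 7, |A ∩ B| = 1; needs |A ∩ B| / |A| < 1/4 — true.
(b) cluster III: |A| = 6, |A ∩ B| = 2; needs |A ∩ B| / |A| ≥ 2/5 — false.
(c) cluster IV: |A| = 5, |A ∩ B| = 5; needs |A ∩ B| / |A| > 4/5 — true.
(d) cluster II: |A| = 9, |A ∩ B| = 5; needs |A ∩ B| > |A ∖ B| — true.
(e) cluster I: |A| = 8, |A ∩ B| = 4; needs |A ∩ B| > |A ∖ B| — false.

3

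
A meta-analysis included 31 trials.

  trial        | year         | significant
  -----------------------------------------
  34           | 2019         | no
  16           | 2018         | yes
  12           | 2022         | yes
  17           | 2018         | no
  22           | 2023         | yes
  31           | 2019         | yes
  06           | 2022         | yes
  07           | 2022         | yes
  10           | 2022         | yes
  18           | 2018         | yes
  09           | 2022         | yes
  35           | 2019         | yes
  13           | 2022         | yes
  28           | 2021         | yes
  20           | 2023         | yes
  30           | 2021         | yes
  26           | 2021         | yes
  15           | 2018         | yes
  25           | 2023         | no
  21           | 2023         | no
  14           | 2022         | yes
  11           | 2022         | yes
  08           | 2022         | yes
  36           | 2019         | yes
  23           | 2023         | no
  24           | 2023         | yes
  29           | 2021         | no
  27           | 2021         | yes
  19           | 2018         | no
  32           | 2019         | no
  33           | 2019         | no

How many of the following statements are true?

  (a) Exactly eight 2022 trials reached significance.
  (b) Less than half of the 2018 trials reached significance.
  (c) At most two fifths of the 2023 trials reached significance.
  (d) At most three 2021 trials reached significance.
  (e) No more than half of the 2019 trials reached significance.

(a) 2022: |A| = 9, |A ∩ B| = 9; needs |A ∩ B| = 8 — false.
(b) 2018: |A| = 5, |A ∩ B| = 3; needs |A ∩ B| < |A ∖ B| — false.
(c) 2023: |A| = 6, |A ∩ B| = 3; needs |A ∩ B| / |A| ≤ 2/5 — false.
(d) 2021: |A| = 5, |A ∩ B| = 4; needs |A ∩ B| ≤ 3 — false.
(e) 2019: |A| = 6, |A ∩ B| = 3; needs |A ∩ B| ≤ |A ∖ B| — true.

1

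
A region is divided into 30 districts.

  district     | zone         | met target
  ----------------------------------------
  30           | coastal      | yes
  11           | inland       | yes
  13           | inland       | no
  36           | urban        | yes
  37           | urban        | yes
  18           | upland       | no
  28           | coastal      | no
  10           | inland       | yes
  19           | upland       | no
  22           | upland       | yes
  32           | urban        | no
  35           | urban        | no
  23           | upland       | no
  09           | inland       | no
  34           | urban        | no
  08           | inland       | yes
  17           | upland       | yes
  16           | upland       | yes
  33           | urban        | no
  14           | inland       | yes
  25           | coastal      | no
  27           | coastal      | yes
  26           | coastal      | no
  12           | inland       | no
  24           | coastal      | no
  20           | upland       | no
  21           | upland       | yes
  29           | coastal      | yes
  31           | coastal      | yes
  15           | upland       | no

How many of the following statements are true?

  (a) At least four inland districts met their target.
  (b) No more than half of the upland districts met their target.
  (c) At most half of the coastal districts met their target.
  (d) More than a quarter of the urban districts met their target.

(a) inland: |A| = 7, |A ∩ B| = 4; needs |A ∩ B| ≥ 4 — true.
(b) upland: |A| = 9, |A ∩ B| = 4; needs |A ∩ B| ≤ |A ∖ B| — true.
(c) coastal: |A| = 8, |A ∩ B| = 4; needs |A ∩ B| ≤ |A ∖ B| — true.
(d) urban: |A| = 6, |A ∩ B| = 2; needs |A ∩ B| / |A| > 1/4 — true.

4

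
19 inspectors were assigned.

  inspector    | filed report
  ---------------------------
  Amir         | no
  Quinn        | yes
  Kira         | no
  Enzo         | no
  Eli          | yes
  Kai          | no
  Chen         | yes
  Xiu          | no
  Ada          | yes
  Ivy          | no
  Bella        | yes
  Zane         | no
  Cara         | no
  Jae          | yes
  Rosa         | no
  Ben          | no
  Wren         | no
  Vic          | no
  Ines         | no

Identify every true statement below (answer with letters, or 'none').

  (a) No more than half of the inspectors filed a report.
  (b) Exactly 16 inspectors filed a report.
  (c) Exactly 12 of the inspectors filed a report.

(a)

|A| = 19, |A ∩ B| = 6, |A ∖ B| = 13.
(a) |A ∩ B| ≤ |A ∖ B|: holds.
(b) |A ∩ B| = 16: fails.
(c) |A ∩ B| = 12: fails.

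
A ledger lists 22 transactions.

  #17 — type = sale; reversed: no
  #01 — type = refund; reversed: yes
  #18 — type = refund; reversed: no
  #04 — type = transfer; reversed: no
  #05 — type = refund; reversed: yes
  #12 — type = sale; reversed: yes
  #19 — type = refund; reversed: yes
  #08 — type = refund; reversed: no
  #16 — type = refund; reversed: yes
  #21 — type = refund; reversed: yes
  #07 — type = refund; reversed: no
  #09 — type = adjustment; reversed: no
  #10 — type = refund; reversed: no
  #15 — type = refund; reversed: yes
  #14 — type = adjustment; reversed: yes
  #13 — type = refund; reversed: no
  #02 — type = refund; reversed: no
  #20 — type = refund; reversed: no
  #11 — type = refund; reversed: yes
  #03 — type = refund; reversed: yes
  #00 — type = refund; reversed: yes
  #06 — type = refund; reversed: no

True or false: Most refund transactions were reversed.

True

The determiner here denotes the relation: |A ∩ B| > |A ∖ B|.
|A| = 17, |A ∩ B| = 9, |A ∖ B| = 8.
9 > 8, so the statement is true.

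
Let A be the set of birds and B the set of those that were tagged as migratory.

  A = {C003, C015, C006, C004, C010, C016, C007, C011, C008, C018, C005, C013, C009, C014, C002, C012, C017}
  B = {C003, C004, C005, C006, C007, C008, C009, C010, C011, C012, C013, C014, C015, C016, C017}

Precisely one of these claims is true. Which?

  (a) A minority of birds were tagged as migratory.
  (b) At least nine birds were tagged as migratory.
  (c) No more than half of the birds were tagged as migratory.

(b)

|A| = 17, |A ∩ B| = 15, |A ∖ B| = 2.
(a) requires |A ∩ B| < |A ∖ B|: false.
(b) requires |A ∩ B| ≥ 9: true.
(c) requires |A ∩ B| ≤ |A ∖ B|: false.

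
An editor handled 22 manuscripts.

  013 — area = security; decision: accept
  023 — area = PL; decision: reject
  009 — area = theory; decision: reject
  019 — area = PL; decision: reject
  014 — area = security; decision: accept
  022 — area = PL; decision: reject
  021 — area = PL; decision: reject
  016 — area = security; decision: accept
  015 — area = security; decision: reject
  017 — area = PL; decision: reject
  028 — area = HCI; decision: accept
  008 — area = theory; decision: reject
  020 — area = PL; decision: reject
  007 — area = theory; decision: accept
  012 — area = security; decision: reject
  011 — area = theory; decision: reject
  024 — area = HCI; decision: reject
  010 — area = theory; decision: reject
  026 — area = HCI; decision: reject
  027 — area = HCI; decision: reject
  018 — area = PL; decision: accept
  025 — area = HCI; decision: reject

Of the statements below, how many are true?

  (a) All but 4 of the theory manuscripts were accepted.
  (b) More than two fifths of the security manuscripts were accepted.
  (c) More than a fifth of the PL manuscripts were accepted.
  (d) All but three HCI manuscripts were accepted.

2

(a) theory: |A| = 5, |A ∩ B| = 1; needs |A ∖ B| = 4 — true.
(b) security: |A| = 5, |A ∩ B| = 3; needs |A ∩ B| / |A| > 2/5 — true.
(c) PL: |A| = 7, |A ∩ B| = 1; needs |A ∩ B| / |A| > 1/5 — false.
(d) HCI: |A| = 5, |A ∩ B| = 1; needs |A ∖ B| = 3 — false.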